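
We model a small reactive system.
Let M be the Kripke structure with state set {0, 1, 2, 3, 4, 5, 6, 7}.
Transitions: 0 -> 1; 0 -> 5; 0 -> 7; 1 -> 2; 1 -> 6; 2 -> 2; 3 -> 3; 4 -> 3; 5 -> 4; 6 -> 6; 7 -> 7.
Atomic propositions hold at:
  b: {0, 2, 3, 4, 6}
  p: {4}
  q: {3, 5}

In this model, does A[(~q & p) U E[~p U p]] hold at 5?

Yes

Sat(~q) = {0, 1, 2, 4, 6, 7}
Sat(~q & p) = {4}
Sat(~p) = {0, 1, 2, 3, 5, 6, 7}
E[~p U p]: least fixpoint, start Z0 = Sat(p) = {4}, add states in Sat(~p) with some successor in Z. Z1 = {4, 5}; Z2 = {0, 4, 5}; fixed.
Sat(E[~p U p]) = {0, 4, 5}
A[(~q & p) U E[~p U p]]: least fixpoint, start Z0 = Sat(E[~p U p]) = {0, 4, 5}, add states in Sat(~q & p) with every successor in Z. Already a fixed point.
Sat(A[(~q & p) U E[~p U p]]) = {0, 4, 5}
5 ∈ Sat(A[(~q & p) U E[~p U p]]) = {0, 4, 5}, so the formula holds at 5.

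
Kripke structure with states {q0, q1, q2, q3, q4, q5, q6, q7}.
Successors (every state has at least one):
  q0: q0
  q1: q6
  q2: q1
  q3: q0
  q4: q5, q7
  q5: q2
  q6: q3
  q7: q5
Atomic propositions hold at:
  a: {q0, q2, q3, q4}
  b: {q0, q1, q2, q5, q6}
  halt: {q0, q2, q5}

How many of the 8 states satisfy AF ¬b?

7

Sat(¬b) = {q3, q4, q7}
AF ¬b: least fixpoint, start Z0 = {q3, q4, q7}, add states with every successor in Z. Z1 = {q3, q4, q6, q7}; Z2 = {q1, q3, q4, q6, q7}; Z3 = {q1, q2, q3, q4, q6, q7}; Z4 = {q1, q2, q3, q4, q5, q6, q7}; fixed.
Sat(AF ¬b) = {q1, q2, q3, q4, q5, q6, q7}
|Sat(AF ¬b)| = |{q1, q2, q3, q4, q5, q6, q7}| = 7.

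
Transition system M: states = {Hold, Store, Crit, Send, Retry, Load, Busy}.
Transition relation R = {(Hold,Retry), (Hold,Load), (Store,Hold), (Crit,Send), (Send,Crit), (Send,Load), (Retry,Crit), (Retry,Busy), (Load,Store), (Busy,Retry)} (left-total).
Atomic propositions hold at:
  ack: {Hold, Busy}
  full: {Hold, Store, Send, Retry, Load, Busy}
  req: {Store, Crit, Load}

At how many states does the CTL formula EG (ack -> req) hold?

Sat(ack -> req) = {Store, Crit, Send, Retry, Load}
EG (ack -> req): greatest fixpoint, start Z0 = {Store, Crit, Send, Retry, Load}, keep only states in Sat with some successor in Z. Z1 = {Crit, Send, Retry, Load}; Z2 = {Crit, Send, Retry}; fixed.
Sat(EG (ack -> req)) = {Crit, Send, Retry}
|Sat(EG (ack -> req))| = |{Crit, Send, Retry}| = 3.

3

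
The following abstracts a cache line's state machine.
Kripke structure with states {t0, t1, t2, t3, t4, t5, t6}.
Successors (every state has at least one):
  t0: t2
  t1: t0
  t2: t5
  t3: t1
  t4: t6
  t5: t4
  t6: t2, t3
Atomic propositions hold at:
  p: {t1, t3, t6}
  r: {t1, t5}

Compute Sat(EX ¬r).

Sat(¬r) = {t0, t2, t3, t4, t6}
Sat(EX ¬r) = {s : some successor in {t0, t2, t3, t4, t6}} = {t0, t1, t4, t5, t6}

{t0, t1, t4, t5, t6}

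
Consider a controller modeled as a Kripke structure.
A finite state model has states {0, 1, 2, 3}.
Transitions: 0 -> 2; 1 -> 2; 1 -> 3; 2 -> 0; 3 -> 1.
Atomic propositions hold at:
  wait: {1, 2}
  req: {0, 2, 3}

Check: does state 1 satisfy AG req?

AG req: greatest fixpoint, start Z0 = {0, 2, 3}, keep only states in Sat with every successor in Z. Z1 = {0, 2}; fixed.
Sat(AG req) = {0, 2}
1 ∉ Sat(AG req) = {0, 2}, so the formula does not hold at 1.

No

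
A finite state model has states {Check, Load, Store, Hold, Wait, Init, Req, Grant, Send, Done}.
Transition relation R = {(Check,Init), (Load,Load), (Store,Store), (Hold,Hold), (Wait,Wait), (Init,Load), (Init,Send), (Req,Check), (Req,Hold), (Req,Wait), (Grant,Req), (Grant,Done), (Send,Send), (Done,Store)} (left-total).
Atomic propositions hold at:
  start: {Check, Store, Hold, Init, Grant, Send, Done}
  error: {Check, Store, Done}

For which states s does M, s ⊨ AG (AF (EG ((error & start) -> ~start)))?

{Check, Load, Hold, Wait, Init, Req, Send}

Sat(error & start) = {Check, Store, Done}
Sat(~start) = {Load, Wait, Req}
Sat((error & start) -> ~start) = {Load, Hold, Wait, Init, Req, Grant, Send}
EG ((error & start) -> ~start): greatest fixpoint, start Z0 = {Load, Hold, Wait, Init, Req, Grant, Send}, keep only states in Sat with some successor in Z. Already a fixed point.
Sat(EG ((error & start) -> ~start)) = {Load, Hold, Wait, Init, Req, Grant, Send}
AF (EG ((error & start) -> ~start)): least fixpoint, start Z0 = {Load, Hold, Wait, Init, Req, Grant, Send}, add states with every successor in Z. Z1 = {Check, Load, Hold, Wait, Init, Req, Grant, Send}; fixed.
Sat(AF (EG ((error & start) -> ~start))) = {Check, Load, Hold, Wait, Init, Req, Grant, Send}
AG (AF (EG ((error & start) -> ~start))): greatest fixpoint, start Z0 = {Check, Load, Hold, Wait, Init, Req, Grant, Send}, keep only states in Sat with every successor in Z. Z1 = {Check, Load, Hold, Wait, Init, Req, Send}; fixed.
Sat(AG (AF (EG ((error & start) -> ~start)))) = {Check, Load, Hold, Wait, Init, Req, Send}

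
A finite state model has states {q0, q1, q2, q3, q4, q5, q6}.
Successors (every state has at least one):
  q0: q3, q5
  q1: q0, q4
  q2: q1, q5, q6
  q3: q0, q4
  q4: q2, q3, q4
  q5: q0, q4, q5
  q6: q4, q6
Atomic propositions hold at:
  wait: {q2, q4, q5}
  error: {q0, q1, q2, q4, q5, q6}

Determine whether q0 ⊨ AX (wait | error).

No

Sat(wait | error) = {q0, q1, q2, q4, q5, q6}
Sat(AX (wait | error)) = {s : every successor in {q0, q1, q2, q4, q5, q6}} = {q1, q2, q3, q5, q6}
q0 ∉ Sat(AX (wait | error)) = {q1, q2, q3, q5, q6}, so the formula does not hold at q0.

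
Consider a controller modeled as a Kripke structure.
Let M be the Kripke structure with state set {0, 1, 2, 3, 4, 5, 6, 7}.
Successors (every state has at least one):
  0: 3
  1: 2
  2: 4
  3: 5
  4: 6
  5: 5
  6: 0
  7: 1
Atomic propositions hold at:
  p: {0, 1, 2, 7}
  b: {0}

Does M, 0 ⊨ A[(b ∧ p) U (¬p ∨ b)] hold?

Sat(b ∧ p) = {0}
Sat(¬p) = {3, 4, 5, 6}
Sat(¬p ∨ b) = {0, 3, 4, 5, 6}
A[(b ∧ p) U (¬p ∨ b)]: least fixpoint, start Z0 = Sat((¬p ∨ b)) = {0, 3, 4, 5, 6}, add states in Sat(b ∧ p) with every successor in Z. Already a fixed point.
Sat(A[(b ∧ p) U (¬p ∨ b)]) = {0, 3, 4, 5, 6}
0 ∈ Sat(A[(b ∧ p) U (¬p ∨ b)]) = {0, 3, 4, 5, 6}, so the formula holds at 0.

Yes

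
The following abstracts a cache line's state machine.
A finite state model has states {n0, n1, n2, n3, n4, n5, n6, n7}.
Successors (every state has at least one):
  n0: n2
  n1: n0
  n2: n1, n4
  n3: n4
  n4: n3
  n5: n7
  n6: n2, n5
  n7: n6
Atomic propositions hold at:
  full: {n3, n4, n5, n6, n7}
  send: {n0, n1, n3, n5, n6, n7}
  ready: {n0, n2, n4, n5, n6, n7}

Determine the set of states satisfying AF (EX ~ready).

{n0, n1, n2, n3, n4}

Sat(~ready) = {n1, n3}
Sat(EX ~ready) = {s : some successor in {n1, n3}} = {n2, n4}
AF (EX ~ready): least fixpoint, start Z0 = {n2, n4}, add states with every successor in Z. Z1 = {n0, n2, n3, n4}; Z2 = {n0, n1, n2, n3, n4}; fixed.
Sat(AF (EX ~ready)) = {n0, n1, n2, n3, n4}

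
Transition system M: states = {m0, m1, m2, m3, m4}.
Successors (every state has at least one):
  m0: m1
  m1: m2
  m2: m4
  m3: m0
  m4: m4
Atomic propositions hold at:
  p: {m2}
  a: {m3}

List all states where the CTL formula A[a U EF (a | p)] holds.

{m0, m1, m2, m3}

Sat(a | p) = {m2, m3}
EF (a | p): least fixpoint, start Z0 = {m2, m3}, add states with some successor in Z. Z1 = {m1, m2, m3}; Z2 = {m0, m1, m2, m3}; fixed.
Sat(EF (a | p)) = {m0, m1, m2, m3}
A[a U EF (a | p)]: least fixpoint, start Z0 = Sat(EF (a | p)) = {m0, m1, m2, m3}, add states in Sat(a) with every successor in Z. Already a fixed point.
Sat(A[a U EF (a | p)]) = {m0, m1, m2, m3}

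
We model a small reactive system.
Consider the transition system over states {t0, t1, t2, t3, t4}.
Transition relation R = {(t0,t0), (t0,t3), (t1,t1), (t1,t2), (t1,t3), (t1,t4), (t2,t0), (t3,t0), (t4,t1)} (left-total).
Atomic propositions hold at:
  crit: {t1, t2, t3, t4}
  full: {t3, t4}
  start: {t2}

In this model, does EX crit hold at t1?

Yes

Sat(EX crit) = {s : some successor in {t1, t2, t3, t4}} = {t0, t1, t4}
t1 ∈ Sat(EX crit) = {t0, t1, t4}, so the formula holds at t1.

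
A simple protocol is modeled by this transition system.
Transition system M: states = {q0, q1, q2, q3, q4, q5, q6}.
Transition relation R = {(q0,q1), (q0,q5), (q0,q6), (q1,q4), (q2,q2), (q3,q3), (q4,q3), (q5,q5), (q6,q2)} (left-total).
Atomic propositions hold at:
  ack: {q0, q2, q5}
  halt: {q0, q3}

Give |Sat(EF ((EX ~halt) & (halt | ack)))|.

Sat(~halt) = {q1, q2, q4, q5, q6}
Sat(EX ~halt) = {s : some successor in {q1, q2, q4, q5, q6}} = {q0, q1, q2, q5, q6}
Sat(halt | ack) = {q0, q2, q3, q5}
Sat((EX ~halt) & (halt | ack)) = {q0, q2, q5}
EF ((EX ~halt) & (halt | ack)): least fixpoint, start Z0 = {q0, q2, q5}, add states with some successor in Z. Z1 = {q0, q2, q5, q6}; fixed.
Sat(EF ((EX ~halt) & (halt | ack))) = {q0, q2, q5, q6}
|Sat(EF ((EX ~halt) & (halt | ack)))| = |{q0, q2, q5, q6}| = 4.

4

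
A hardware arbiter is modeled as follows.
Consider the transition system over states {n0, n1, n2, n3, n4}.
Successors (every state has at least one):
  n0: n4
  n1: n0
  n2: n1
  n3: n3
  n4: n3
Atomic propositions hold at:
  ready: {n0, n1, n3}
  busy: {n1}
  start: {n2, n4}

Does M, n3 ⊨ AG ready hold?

Yes

AG ready: greatest fixpoint, start Z0 = {n0, n1, n3}, keep only states in Sat with every successor in Z. Z1 = {n1, n3}; Z2 = {n3}; fixed.
Sat(AG ready) = {n3}
n3 ∈ Sat(AG ready) = {n3}, so the formula holds at n3.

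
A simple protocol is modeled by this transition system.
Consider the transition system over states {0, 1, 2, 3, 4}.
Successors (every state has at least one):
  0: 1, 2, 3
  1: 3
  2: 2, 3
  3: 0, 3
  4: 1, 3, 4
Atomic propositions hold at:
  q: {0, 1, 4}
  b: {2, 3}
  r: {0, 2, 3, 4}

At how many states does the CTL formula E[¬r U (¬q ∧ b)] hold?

Sat(¬r) = {1}
Sat(¬q) = {2, 3}
Sat(¬q ∧ b) = {2, 3}
E[¬r U (¬q ∧ b)]: least fixpoint, start Z0 = Sat((¬q ∧ b)) = {2, 3}, add states in Sat(¬r) with some successor in Z. Z1 = {1, 2, 3}; fixed.
Sat(E[¬r U (¬q ∧ b)]) = {1, 2, 3}
|Sat(E[¬r U (¬q ∧ b)])| = |{1, 2, 3}| = 3.

3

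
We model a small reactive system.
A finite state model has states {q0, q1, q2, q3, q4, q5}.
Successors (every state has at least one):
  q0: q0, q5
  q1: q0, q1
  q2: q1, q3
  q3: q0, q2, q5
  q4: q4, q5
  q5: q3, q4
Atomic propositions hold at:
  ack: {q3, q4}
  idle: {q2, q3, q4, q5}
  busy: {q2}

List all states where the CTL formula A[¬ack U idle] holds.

Sat(¬ack) = {q0, q1, q2, q5}
A[¬ack U idle]: least fixpoint, start Z0 = Sat(idle) = {q2, q3, q4, q5}, add states in Sat(¬ack) with every successor in Z. Already a fixed point.
Sat(A[¬ack U idle]) = {q2, q3, q4, q5}

{q2, q3, q4, q5}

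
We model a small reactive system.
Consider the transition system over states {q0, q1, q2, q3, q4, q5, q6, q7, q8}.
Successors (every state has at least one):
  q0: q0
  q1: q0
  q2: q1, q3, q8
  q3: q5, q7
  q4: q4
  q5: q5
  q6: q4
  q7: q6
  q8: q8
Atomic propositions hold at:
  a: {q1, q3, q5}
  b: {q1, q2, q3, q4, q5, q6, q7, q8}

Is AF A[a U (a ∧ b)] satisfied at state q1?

Yes

Sat(a ∧ b) = {q1, q3, q5}
A[a U (a ∧ b)]: least fixpoint, start Z0 = Sat((a ∧ b)) = {q1, q3, q5}, add states in Sat(a) with every successor in Z. Already a fixed point.
Sat(A[a U (a ∧ b)]) = {q1, q3, q5}
AF A[a U (a ∧ b)]: least fixpoint, start Z0 = {q1, q3, q5}, add states with every successor in Z. Already a fixed point.
Sat(AF A[a U (a ∧ b)]) = {q1, q3, q5}
q1 ∈ Sat(AF A[a U (a ∧ b)]) = {q1, q3, q5}, so the formula holds at q1.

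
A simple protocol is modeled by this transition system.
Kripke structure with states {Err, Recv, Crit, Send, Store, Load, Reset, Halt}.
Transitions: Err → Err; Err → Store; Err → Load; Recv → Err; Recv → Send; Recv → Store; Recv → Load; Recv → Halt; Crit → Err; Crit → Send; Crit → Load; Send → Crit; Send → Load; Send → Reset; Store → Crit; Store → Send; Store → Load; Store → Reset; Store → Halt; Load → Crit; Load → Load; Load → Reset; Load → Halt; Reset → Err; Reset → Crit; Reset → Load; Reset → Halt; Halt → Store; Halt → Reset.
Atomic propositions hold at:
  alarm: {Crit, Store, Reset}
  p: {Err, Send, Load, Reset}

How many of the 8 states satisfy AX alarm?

Sat(AX alarm) = {s : every successor in {Crit, Store, Reset}} = {Halt}
|Sat(AX alarm)| = |{Halt}| = 1.

1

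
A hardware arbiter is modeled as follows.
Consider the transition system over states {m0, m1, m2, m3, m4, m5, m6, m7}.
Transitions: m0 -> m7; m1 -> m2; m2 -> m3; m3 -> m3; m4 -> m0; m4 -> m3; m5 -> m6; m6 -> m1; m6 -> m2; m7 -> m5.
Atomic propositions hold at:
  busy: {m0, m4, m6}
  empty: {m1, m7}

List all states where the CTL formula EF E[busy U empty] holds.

{m0, m1, m4, m5, m6, m7}

E[busy U empty]: least fixpoint, start Z0 = Sat(empty) = {m1, m7}, add states in Sat(busy) with some successor in Z. Z1 = {m0, m1, m6, m7}; Z2 = {m0, m1, m4, m6, m7}; fixed.
Sat(E[busy U empty]) = {m0, m1, m4, m6, m7}
EF E[busy U empty]: least fixpoint, start Z0 = {m0, m1, m4, m6, m7}, add states with some successor in Z. Z1 = {m0, m1, m4, m5, m6, m7}; fixed.
Sat(EF E[busy U empty]) = {m0, m1, m4, m5, m6, m7}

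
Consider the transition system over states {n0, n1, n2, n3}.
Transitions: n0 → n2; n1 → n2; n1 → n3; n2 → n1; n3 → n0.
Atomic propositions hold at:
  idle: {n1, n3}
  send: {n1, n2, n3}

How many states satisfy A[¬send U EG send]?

Sat(¬send) = {n0}
EG send: greatest fixpoint, start Z0 = {n1, n2, n3}, keep only states in Sat with some successor in Z. Z1 = {n1, n2}; fixed.
Sat(EG send) = {n1, n2}
A[¬send U EG send]: least fixpoint, start Z0 = Sat(EG send) = {n1, n2}, add states in Sat(¬send) with every successor in Z. Z1 = {n0, n1, n2}; fixed.
Sat(A[¬send U EG send]) = {n0, n1, n2}
|Sat(A[¬send U EG send])| = |{n0, n1, n2}| = 3.

3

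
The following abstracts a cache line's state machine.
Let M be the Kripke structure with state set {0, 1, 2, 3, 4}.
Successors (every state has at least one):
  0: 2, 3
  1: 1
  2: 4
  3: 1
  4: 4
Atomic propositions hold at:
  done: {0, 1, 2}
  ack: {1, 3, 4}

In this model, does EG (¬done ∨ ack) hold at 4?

Sat(¬done) = {3, 4}
Sat(¬done ∨ ack) = {1, 3, 4}
EG (¬done ∨ ack): greatest fixpoint, start Z0 = {1, 3, 4}, keep only states in Sat with some successor in Z. Already a fixed point.
Sat(EG (¬done ∨ ack)) = {1, 3, 4}
4 ∈ Sat(EG (¬done ∨ ack)) = {1, 3, 4}, so the formula holds at 4.

Yes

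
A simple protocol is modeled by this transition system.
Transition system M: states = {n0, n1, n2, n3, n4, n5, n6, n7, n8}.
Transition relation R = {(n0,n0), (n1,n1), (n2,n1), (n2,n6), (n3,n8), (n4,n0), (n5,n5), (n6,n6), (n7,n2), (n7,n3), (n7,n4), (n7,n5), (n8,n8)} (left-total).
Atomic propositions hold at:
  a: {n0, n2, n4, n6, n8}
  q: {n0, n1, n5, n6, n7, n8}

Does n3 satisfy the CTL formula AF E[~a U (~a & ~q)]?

Yes

Sat(~a) = {n1, n3, n5, n7}
Sat(~q) = {n2, n3, n4}
Sat(~a & ~q) = {n3}
E[~a U (~a & ~q)]: least fixpoint, start Z0 = Sat((~a & ~q)) = {n3}, add states in Sat(~a) with some successor in Z. Z1 = {n3, n7}; fixed.
Sat(E[~a U (~a & ~q)]) = {n3, n7}
AF E[~a U (~a & ~q)]: least fixpoint, start Z0 = {n3, n7}, add states with every successor in Z. Already a fixed point.
Sat(AF E[~a U (~a & ~q)]) = {n3, n7}
n3 ∈ Sat(AF E[~a U (~a & ~q)]) = {n3, n7}, so the formula holds at n3.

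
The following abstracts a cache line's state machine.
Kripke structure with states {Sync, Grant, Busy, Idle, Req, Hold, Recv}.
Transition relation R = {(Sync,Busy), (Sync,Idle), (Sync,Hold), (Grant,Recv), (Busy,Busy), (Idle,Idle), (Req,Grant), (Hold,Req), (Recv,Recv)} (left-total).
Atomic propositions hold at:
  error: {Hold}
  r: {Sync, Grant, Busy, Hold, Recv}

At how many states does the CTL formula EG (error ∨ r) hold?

Sat(error ∨ r) = {Sync, Grant, Busy, Hold, Recv}
EG (error ∨ r): greatest fixpoint, start Z0 = {Sync, Grant, Busy, Hold, Recv}, keep only states in Sat with some successor in Z. Z1 = {Sync, Grant, Busy, Recv}; fixed.
Sat(EG (error ∨ r)) = {Sync, Grant, Busy, Recv}
|Sat(EG (error ∨ r))| = |{Sync, Grant, Busy, Recv}| = 4.

4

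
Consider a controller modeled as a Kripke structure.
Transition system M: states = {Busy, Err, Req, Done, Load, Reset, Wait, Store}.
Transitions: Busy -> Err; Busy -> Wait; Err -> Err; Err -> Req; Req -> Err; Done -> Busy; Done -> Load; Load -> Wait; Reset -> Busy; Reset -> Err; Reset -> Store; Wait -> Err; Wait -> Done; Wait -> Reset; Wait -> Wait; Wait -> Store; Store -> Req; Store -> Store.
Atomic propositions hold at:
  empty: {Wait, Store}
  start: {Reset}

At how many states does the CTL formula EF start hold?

5

EF start: least fixpoint, start Z0 = {Reset}, add states with some successor in Z. Z1 = {Reset, Wait}; Z2 = {Busy, Load, Reset, Wait}; Z3 = {Busy, Done, Load, Reset, Wait}; fixed.
Sat(EF start) = {Busy, Done, Load, Reset, Wait}
|Sat(EF start)| = |{Busy, Done, Load, Reset, Wait}| = 5.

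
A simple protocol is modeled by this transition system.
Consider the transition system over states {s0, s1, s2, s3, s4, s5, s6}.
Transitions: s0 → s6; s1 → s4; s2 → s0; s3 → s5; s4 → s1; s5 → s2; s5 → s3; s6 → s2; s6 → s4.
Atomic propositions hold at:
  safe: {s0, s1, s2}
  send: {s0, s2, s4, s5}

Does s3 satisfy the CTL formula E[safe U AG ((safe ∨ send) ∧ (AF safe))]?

Sat(safe ∨ send) = {s0, s1, s2, s4, s5}
AF safe: least fixpoint, start Z0 = {s0, s1, s2}, add states with every successor in Z. Z1 = {s0, s1, s2, s4}; Z2 = {s0, s1, s2, s4, s6}; fixed.
Sat(AF safe) = {s0, s1, s2, s4, s6}
Sat((safe ∨ send) ∧ (AF safe)) = {s0, s1, s2, s4}
AG ((safe ∨ send) ∧ (AF safe)): greatest fixpoint, start Z0 = {s0, s1, s2, s4}, keep only states in Sat with every successor in Z. Z1 = {s1, s2, s4}; Z2 = {s1, s4}; fixed.
Sat(AG ((safe ∨ send) ∧ (AF safe))) = {s1, s4}
E[safe U AG ((safe ∨ send) ∧ (AF safe))]: least fixpoint, start Z0 = Sat(AG ((safe ∨ send) ∧ (AF safe))) = {s1, s4}, add states in Sat(safe) with some successor in Z. Already a fixed point.
Sat(E[safe U AG ((safe ∨ send) ∧ (AF safe))]) = {s1, s4}
s3 ∉ Sat(E[safe U AG ((safe ∨ send) ∧ (AF safe))]) = {s1, s4}, so the formula does not hold at s3.

No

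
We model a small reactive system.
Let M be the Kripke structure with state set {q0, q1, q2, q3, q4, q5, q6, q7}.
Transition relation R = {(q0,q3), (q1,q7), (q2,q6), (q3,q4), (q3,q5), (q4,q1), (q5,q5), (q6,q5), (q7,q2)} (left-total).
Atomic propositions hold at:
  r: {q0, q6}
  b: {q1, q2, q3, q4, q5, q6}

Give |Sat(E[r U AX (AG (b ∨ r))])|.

4

Sat(b ∨ r) = {q0, q1, q2, q3, q4, q5, q6}
AG (b ∨ r): greatest fixpoint, start Z0 = {q0, q1, q2, q3, q4, q5, q6}, keep only states in Sat with every successor in Z. Z1 = {q0, q2, q3, q4, q5, q6}; Z2 = {q0, q2, q3, q5, q6}; Z3 = {q0, q2, q5, q6}; Z4 = {q2, q5, q6}; fixed.
Sat(AG (b ∨ r)) = {q2, q5, q6}
Sat(AX (AG (b ∨ r))) = {s : every successor in {q2, q5, q6}} = {q2, q5, q6, q7}
E[r U AX (AG (b ∨ r))]: least fixpoint, start Z0 = Sat(AX (AG (b ∨ r))) = {q2, q5, q6, q7}, add states in Sat(r) with some successor in Z. Already a fixed point.
Sat(E[r U AX (AG (b ∨ r))]) = {q2, q5, q6, q7}
|Sat(E[r U AX (AG (b ∨ r))])| = |{q2, q5, q6, q7}| = 4.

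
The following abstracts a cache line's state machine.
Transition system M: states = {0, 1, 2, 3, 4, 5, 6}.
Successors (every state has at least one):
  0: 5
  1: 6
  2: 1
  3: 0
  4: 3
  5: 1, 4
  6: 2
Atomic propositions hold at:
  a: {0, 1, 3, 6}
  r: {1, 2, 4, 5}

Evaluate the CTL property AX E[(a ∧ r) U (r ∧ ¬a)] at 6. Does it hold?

Yes

Sat(a ∧ r) = {1}
Sat(¬a) = {2, 4, 5}
Sat(r ∧ ¬a) = {2, 4, 5}
E[(a ∧ r) U (r ∧ ¬a)]: least fixpoint, start Z0 = Sat((r ∧ ¬a)) = {2, 4, 5}, add states in Sat(a ∧ r) with some successor in Z. Already a fixed point.
Sat(E[(a ∧ r) U (r ∧ ¬a)]) = {2, 4, 5}
Sat(AX E[(a ∧ r) U (r ∧ ¬a)]) = {s : every successor in {2, 4, 5}} = {0, 6}
6 ∈ Sat(AX E[(a ∧ r) U (r ∧ ¬a)]) = {0, 6}, so the formula holds at 6.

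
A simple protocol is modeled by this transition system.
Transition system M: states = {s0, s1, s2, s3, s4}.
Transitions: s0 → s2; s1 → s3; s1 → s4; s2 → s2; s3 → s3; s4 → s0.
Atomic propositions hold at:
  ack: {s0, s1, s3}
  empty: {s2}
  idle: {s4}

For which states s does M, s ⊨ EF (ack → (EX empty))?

{s0, s1, s2, s4}

Sat(EX empty) = {s : some successor in {s2}} = {s0, s2}
Sat(ack → (EX empty)) = {s0, s2, s4}
EF (ack → (EX empty)): least fixpoint, start Z0 = {s0, s2, s4}, add states with some successor in Z. Z1 = {s0, s1, s2, s4}; fixed.
Sat(EF (ack → (EX empty))) = {s0, s1, s2, s4}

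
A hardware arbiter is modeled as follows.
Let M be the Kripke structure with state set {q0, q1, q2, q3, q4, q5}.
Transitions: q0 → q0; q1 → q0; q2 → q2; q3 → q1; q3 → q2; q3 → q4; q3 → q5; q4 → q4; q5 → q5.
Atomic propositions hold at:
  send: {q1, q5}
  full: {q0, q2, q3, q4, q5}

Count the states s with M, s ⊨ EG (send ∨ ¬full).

1

Sat(¬full) = {q1}
Sat(send ∨ ¬full) = {q1, q5}
EG (send ∨ ¬full): greatest fixpoint, start Z0 = {q1, q5}, keep only states in Sat with some successor in Z. Z1 = {q5}; fixed.
Sat(EG (send ∨ ¬full)) = {q5}
|Sat(EG (send ∨ ¬full))| = |{q5}| = 1.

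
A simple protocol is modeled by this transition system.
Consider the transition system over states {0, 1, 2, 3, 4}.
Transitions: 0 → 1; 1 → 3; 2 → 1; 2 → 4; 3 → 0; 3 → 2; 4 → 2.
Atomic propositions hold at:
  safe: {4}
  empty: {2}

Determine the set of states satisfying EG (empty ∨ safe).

{2, 4}

Sat(empty ∨ safe) = {2, 4}
EG (empty ∨ safe): greatest fixpoint, start Z0 = {2, 4}, keep only states in Sat with some successor in Z. Already a fixed point.
Sat(EG (empty ∨ safe)) = {2, 4}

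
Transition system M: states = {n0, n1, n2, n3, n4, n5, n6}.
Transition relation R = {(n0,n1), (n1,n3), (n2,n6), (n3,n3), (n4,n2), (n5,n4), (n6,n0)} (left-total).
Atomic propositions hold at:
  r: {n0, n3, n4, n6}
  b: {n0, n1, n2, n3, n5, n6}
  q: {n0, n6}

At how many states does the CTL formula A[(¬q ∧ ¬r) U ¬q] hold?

5

Sat(¬q) = {n1, n2, n3, n4, n5}
Sat(¬r) = {n1, n2, n5}
Sat(¬q ∧ ¬r) = {n1, n2, n5}
A[(¬q ∧ ¬r) U ¬q]: least fixpoint, start Z0 = Sat(¬q) = {n1, n2, n3, n4, n5}, add states in Sat(¬q ∧ ¬r) with every successor in Z. Already a fixed point.
Sat(A[(¬q ∧ ¬r) U ¬q]) = {n1, n2, n3, n4, n5}
|Sat(A[(¬q ∧ ¬r) U ¬q])| = |{n1, n2, n3, n4, n5}| = 5.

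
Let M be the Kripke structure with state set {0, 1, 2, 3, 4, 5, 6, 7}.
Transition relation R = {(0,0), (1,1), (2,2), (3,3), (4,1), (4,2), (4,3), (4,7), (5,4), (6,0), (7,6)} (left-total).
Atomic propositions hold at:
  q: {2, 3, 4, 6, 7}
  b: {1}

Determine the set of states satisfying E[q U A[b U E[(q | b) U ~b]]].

{0, 2, 3, 4, 5, 6, 7}

Sat(q | b) = {1, 2, 3, 4, 6, 7}
Sat(~b) = {0, 2, 3, 4, 5, 6, 7}
E[(q | b) U ~b]: least fixpoint, start Z0 = Sat(~b) = {0, 2, 3, 4, 5, 6, 7}, add states in Sat(q | b) with some successor in Z. Already a fixed point.
Sat(E[(q | b) U ~b]) = {0, 2, 3, 4, 5, 6, 7}
A[b U E[(q | b) U ~b]]: least fixpoint, start Z0 = Sat(E[(q | b) U ~b]) = {0, 2, 3, 4, 5, 6, 7}, add states in Sat(b) with every successor in Z. Already a fixed point.
Sat(A[b U E[(q | b) U ~b]]) = {0, 2, 3, 4, 5, 6, 7}
E[q U A[b U E[(q | b) U ~b]]]: least fixpoint, start Z0 = Sat(A[b U E[(q | b) U ~b]]) = {0, 2, 3, 4, 5, 6, 7}, add states in Sat(q) with some successor in Z. Already a fixed point.
Sat(E[q U A[b U E[(q | b) U ~b]]]) = {0, 2, 3, 4, 5, 6, 7}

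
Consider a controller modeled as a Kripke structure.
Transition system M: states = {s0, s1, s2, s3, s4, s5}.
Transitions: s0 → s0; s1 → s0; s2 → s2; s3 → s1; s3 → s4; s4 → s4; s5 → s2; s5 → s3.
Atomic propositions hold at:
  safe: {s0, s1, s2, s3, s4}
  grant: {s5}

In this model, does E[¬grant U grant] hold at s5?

Sat(¬grant) = {s0, s1, s2, s3, s4}
E[¬grant U grant]: least fixpoint, start Z0 = Sat(grant) = {s5}, add states in Sat(¬grant) with some successor in Z. Already a fixed point.
Sat(E[¬grant U grant]) = {s5}
s5 ∈ Sat(E[¬grant U grant]) = {s5}, so the formula holds at s5.

Yes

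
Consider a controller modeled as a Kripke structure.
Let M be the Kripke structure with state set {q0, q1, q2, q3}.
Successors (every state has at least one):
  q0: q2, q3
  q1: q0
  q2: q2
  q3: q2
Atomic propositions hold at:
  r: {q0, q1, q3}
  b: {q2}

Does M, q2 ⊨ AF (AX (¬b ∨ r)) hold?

Sat(¬b) = {q0, q1, q3}
Sat(¬b ∨ r) = {q0, q1, q3}
Sat(AX (¬b ∨ r)) = {s : every successor in {q0, q1, q3}} = {q1}
AF (AX (¬b ∨ r)): least fixpoint, start Z0 = {q1}, add states with every successor in Z. Already a fixed point.
Sat(AF (AX (¬b ∨ r))) = {q1}
q2 ∉ Sat(AF (AX (¬b ∨ r))) = {q1}, so the formula does not hold at q2.

No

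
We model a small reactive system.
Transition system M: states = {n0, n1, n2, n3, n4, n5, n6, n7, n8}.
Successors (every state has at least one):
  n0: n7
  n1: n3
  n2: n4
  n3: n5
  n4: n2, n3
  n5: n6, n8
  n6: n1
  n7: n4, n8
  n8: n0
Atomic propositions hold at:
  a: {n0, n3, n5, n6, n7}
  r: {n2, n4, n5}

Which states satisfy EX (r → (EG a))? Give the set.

EG a: greatest fixpoint, start Z0 = {n0, n3, n5, n6, n7}, keep only states in Sat with some successor in Z. Z1 = {n0, n3, n5}; Z2 = {n3}; Z3 = ∅; fixed.
Sat(EG a) = ∅
Sat(r → (EG a)) = {n0, n1, n3, n6, n7, n8}
Sat(EX (r → (EG a))) = {s : some successor in {n0, n1, n3, n6, n7, n8}} = {n0, n1, n4, n5, n6, n7, n8}

{n0, n1, n4, n5, n6, n7, n8}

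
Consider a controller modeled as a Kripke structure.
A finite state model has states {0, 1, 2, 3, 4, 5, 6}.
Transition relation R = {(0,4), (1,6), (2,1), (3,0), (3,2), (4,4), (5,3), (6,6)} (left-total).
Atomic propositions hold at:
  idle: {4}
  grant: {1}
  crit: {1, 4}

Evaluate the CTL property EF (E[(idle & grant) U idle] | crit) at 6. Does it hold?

No

Sat(idle & grant) = ∅
E[(idle & grant) U idle]: least fixpoint, start Z0 = Sat(idle) = {4}, add states in Sat(idle & grant) with some successor in Z. Already a fixed point.
Sat(E[(idle & grant) U idle]) = {4}
Sat(E[(idle & grant) U idle] | crit) = {1, 4}
EF (E[(idle & grant) U idle] | crit): least fixpoint, start Z0 = {1, 4}, add states with some successor in Z. Z1 = {0, 1, 2, 4}; Z2 = {0, 1, 2, 3, 4}; Z3 = {0, 1, 2, 3, 4, 5}; fixed.
Sat(EF (E[(idle & grant) U idle] | crit)) = {0, 1, 2, 3, 4, 5}
6 ∉ Sat(EF (E[(idle & grant) U idle] | crit)) = {0, 1, 2, 3, 4, 5}, so the formula does not hold at 6.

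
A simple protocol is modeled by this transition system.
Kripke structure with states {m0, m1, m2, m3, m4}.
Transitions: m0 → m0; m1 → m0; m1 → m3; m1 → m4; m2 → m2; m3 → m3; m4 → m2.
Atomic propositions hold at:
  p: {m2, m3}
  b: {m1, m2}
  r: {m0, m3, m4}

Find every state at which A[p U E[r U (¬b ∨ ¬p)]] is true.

Sat(¬b) = {m0, m3, m4}
Sat(¬p) = {m0, m1, m4}
Sat(¬b ∨ ¬p) = {m0, m1, m3, m4}
E[r U (¬b ∨ ¬p)]: least fixpoint, start Z0 = Sat((¬b ∨ ¬p)) = {m0, m1, m3, m4}, add states in Sat(r) with some successor in Z. Already a fixed point.
Sat(E[r U (¬b ∨ ¬p)]) = {m0, m1, m3, m4}
A[p U E[r U (¬b ∨ ¬p)]]: least fixpoint, start Z0 = Sat(E[r U (¬b ∨ ¬p)]) = {m0, m1, m3, m4}, add states in Sat(p) with every successor in Z. Already a fixed point.
Sat(A[p U E[r U (¬b ∨ ¬p)]]) = {m0, m1, m3, m4}

{m0, m1, m3, m4}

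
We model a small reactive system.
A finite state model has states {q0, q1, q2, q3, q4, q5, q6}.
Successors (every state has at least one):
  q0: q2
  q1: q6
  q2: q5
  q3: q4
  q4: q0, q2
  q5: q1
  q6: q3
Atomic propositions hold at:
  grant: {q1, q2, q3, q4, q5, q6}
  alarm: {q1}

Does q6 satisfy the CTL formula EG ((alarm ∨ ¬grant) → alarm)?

Sat(¬grant) = {q0}
Sat(alarm ∨ ¬grant) = {q0, q1}
Sat((alarm ∨ ¬grant) → alarm) = {q1, q2, q3, q4, q5, q6}
EG ((alarm ∨ ¬grant) → alarm): greatest fixpoint, start Z0 = {q1, q2, q3, q4, q5, q6}, keep only states in Sat with some successor in Z. Already a fixed point.
Sat(EG ((alarm ∨ ¬grant) → alarm)) = {q1, q2, q3, q4, q5, q6}
q6 ∈ Sat(EG ((alarm ∨ ¬grant) → alarm)) = {q1, q2, q3, q4, q5, q6}, so the formula holds at q6.

Yes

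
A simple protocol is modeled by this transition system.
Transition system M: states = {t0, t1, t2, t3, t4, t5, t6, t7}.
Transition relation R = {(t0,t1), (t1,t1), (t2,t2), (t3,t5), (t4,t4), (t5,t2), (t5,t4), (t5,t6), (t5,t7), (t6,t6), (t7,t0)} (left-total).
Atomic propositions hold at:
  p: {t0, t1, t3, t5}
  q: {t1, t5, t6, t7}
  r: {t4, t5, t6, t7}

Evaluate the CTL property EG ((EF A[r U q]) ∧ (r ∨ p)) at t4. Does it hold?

A[r U q]: least fixpoint, start Z0 = Sat(q) = {t1, t5, t6, t7}, add states in Sat(r) with every successor in Z. Already a fixed point.
Sat(A[r U q]) = {t1, t5, t6, t7}
EF A[r U q]: least fixpoint, start Z0 = {t1, t5, t6, t7}, add states with some successor in Z. Z1 = {t0, t1, t3, t5, t6, t7}; fixed.
Sat(EF A[r U q]) = {t0, t1, t3, t5, t6, t7}
Sat(r ∨ p) = {t0, t1, t3, t4, t5, t6, t7}
Sat((EF A[r U q]) ∧ (r ∨ p)) = {t0, t1, t3, t5, t6, t7}
EG ((EF A[r U q]) ∧ (r ∨ p)): greatest fixpoint, start Z0 = {t0, t1, t3, t5, t6, t7}, keep only states in Sat with some successor in Z. Already a fixed point.
Sat(EG ((EF A[r U q]) ∧ (r ∨ p))) = {t0, t1, t3, t5, t6, t7}
t4 ∉ Sat(EG ((EF A[r U q]) ∧ (r ∨ p))) = {t0, t1, t3, t5, t6, t7}, so the formula does not hold at t4.

No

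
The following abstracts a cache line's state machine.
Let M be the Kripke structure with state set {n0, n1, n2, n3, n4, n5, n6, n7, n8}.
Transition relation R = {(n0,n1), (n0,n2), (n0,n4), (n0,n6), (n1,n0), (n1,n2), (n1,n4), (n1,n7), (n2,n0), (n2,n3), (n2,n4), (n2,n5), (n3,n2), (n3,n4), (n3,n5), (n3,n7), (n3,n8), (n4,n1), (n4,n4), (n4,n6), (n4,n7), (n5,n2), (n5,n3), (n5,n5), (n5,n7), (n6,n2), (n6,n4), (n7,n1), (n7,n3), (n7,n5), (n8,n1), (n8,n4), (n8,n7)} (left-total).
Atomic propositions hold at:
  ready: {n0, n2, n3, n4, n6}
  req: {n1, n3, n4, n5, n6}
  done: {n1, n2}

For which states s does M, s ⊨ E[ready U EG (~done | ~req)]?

Sat(~done) = {n0, n3, n4, n5, n6, n7, n8}
Sat(~req) = {n0, n2, n7, n8}
Sat(~done | ~req) = {n0, n2, n3, n4, n5, n6, n7, n8}
EG (~done | ~req): greatest fixpoint, start Z0 = {n0, n2, n3, n4, n5, n6, n7, n8}, keep only states in Sat with some successor in Z. Already a fixed point.
Sat(EG (~done | ~req)) = {n0, n2, n3, n4, n5, n6, n7, n8}
E[ready U EG (~done | ~req)]: least fixpoint, start Z0 = Sat(EG (~done | ~req)) = {n0, n2, n3, n4, n5, n6, n7, n8}, add states in Sat(ready) with some successor in Z. Already a fixed point.
Sat(E[ready U EG (~done | ~req)]) = {n0, n2, n3, n4, n5, n6, n7, n8}

{n0, n2, n3, n4, n5, n6, n7, n8}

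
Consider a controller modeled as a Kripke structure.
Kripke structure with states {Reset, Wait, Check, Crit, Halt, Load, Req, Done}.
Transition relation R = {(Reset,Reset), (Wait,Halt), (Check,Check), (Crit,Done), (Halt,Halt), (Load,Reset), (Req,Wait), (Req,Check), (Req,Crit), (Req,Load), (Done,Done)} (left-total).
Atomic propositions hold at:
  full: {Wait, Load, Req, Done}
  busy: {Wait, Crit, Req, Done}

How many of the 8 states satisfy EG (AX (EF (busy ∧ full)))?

2

Sat(busy ∧ full) = {Wait, Req, Done}
EF (busy ∧ full): least fixpoint, start Z0 = {Wait, Req, Done}, add states with some successor in Z. Z1 = {Wait, Crit, Req, Done}; fixed.
Sat(EF (busy ∧ full)) = {Wait, Crit, Req, Done}
Sat(AX (EF (busy ∧ full))) = {s : every successor in {Wait, Crit, Req, Done}} = {Crit, Done}
EG (AX (EF (busy ∧ full))): greatest fixpoint, start Z0 = {Crit, Done}, keep only states in Sat with some successor in Z. Already a fixed point.
Sat(EG (AX (EF (busy ∧ full)))) = {Crit, Done}
|Sat(EG (AX (EF (busy ∧ full))))| = |{Crit, Done}| = 2.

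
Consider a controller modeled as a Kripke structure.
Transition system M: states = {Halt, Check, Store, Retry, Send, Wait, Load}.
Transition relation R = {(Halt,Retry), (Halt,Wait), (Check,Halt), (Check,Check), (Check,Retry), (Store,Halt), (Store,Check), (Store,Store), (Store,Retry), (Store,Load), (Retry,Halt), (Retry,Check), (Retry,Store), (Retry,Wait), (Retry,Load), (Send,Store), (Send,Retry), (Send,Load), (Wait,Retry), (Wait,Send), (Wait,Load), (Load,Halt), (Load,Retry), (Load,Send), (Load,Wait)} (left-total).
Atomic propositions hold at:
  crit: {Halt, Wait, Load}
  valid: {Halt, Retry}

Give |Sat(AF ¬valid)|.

Sat(¬valid) = {Check, Store, Send, Wait, Load}
AF ¬valid: least fixpoint, start Z0 = {Check, Store, Send, Wait, Load}, add states with every successor in Z. Already a fixed point.
Sat(AF ¬valid) = {Check, Store, Send, Wait, Load}
|Sat(AF ¬valid)| = |{Check, Store, Send, Wait, Load}| = 5.

5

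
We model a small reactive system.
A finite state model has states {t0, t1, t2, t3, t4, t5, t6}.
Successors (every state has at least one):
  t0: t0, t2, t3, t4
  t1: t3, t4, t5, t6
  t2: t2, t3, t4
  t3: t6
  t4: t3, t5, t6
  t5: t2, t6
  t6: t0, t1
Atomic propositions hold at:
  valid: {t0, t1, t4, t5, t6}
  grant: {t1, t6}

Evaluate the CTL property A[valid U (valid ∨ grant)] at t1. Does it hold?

Sat(valid ∨ grant) = {t0, t1, t4, t5, t6}
A[valid U (valid ∨ grant)]: least fixpoint, start Z0 = Sat((valid ∨ grant)) = {t0, t1, t4, t5, t6}, add states in Sat(valid) with every successor in Z. Already a fixed point.
Sat(A[valid U (valid ∨ grant)]) = {t0, t1, t4, t5, t6}
t1 ∈ Sat(A[valid U (valid ∨ grant)]) = {t0, t1, t4, t5, t6}, so the formula holds at t1.

Yes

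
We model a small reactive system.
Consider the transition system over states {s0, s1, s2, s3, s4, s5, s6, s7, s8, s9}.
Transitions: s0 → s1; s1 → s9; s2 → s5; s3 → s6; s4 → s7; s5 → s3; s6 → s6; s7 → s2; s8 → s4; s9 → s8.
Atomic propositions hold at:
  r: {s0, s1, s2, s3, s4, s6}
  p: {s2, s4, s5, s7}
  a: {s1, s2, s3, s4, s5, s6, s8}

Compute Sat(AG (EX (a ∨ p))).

{s2, s3, s4, s5, s6, s7, s8, s9}

Sat(a ∨ p) = {s1, s2, s3, s4, s5, s6, s7, s8}
Sat(EX (a ∨ p)) = {s : some successor in {s1, s2, s3, s4, s5, s6, s7, s8}} = {s0, s2, s3, s4, s5, s6, s7, s8, s9}
AG (EX (a ∨ p)): greatest fixpoint, start Z0 = {s0, s2, s3, s4, s5, s6, s7, s8, s9}, keep only states in Sat with every successor in Z. Z1 = {s2, s3, s4, s5, s6, s7, s8, s9}; fixed.
Sat(AG (EX (a ∨ p))) = {s2, s3, s4, s5, s6, s7, s8, s9}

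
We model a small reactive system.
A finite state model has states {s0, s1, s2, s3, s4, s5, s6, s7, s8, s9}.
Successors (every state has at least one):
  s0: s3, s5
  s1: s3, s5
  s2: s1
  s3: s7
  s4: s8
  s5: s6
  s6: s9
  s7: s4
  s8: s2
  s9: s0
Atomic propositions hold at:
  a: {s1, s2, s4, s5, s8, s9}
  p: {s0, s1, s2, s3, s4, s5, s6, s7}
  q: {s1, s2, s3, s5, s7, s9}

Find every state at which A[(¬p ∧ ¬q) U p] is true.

Sat(¬p) = {s8, s9}
Sat(¬q) = {s0, s4, s6, s8}
Sat(¬p ∧ ¬q) = {s8}
A[(¬p ∧ ¬q) U p]: least fixpoint, start Z0 = Sat(p) = {s0, s1, s2, s3, s4, s5, s6, s7}, add states in Sat(¬p ∧ ¬q) with every successor in Z. Z1 = {s0, s1, s2, s3, s4, s5, s6, s7, s8}; fixed.
Sat(A[(¬p ∧ ¬q) U p]) = {s0, s1, s2, s3, s4, s5, s6, s7, s8}

{s0, s1, s2, s3, s4, s5, s6, s7, s8}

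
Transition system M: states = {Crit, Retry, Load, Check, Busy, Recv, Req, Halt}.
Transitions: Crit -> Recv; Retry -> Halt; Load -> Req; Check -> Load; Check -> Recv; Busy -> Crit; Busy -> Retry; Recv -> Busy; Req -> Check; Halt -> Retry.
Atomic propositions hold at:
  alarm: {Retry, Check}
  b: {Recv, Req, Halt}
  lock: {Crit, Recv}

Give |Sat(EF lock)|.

EF lock: least fixpoint, start Z0 = {Crit, Recv}, add states with some successor in Z. Z1 = {Crit, Check, Busy, Recv}; Z2 = {Crit, Check, Busy, Recv, Req}; Z3 = {Crit, Load, Check, Busy, Recv, Req}; fixed.
Sat(EF lock) = {Crit, Load, Check, Busy, Recv, Req}
|Sat(EF lock)| = |{Crit, Load, Check, Busy, Recv, Req}| = 6.

6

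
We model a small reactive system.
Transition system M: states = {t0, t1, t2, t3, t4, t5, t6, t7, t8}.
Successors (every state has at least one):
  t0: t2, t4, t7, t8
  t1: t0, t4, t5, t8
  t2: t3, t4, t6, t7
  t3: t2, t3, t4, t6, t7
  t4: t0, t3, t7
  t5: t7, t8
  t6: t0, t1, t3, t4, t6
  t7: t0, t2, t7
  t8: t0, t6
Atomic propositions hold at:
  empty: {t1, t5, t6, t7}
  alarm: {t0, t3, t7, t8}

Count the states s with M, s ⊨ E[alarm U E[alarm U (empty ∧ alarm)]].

4

Sat(empty ∧ alarm) = {t7}
E[alarm U (empty ∧ alarm)]: least fixpoint, start Z0 = Sat((empty ∧ alarm)) = {t7}, add states in Sat(alarm) with some successor in Z. Z1 = {t0, t3, t7}; Z2 = {t0, t3, t7, t8}; fixed.
Sat(E[alarm U (empty ∧ alarm)]) = {t0, t3, t7, t8}
E[alarm U E[alarm U (empty ∧ alarm)]]: least fixpoint, start Z0 = Sat(E[alarm U (empty ∧ alarm)]) = {t0, t3, t7, t8}, add states in Sat(alarm) with some successor in Z. Already a fixed point.
Sat(E[alarm U E[alarm U (empty ∧ alarm)]]) = {t0, t3, t7, t8}
|Sat(E[alarm U E[alarm U (empty ∧ alarm)]])| = |{t0, t3, t7, t8}| = 4.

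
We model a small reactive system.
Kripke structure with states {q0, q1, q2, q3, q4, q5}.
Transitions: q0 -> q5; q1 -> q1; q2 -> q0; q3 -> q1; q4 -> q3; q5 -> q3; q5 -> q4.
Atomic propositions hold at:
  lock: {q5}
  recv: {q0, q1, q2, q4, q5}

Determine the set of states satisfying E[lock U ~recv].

{q3, q5}

Sat(~recv) = {q3}
E[lock U ~recv]: least fixpoint, start Z0 = Sat(~recv) = {q3}, add states in Sat(lock) with some successor in Z. Z1 = {q3, q5}; fixed.
Sat(E[lock U ~recv]) = {q3, q5}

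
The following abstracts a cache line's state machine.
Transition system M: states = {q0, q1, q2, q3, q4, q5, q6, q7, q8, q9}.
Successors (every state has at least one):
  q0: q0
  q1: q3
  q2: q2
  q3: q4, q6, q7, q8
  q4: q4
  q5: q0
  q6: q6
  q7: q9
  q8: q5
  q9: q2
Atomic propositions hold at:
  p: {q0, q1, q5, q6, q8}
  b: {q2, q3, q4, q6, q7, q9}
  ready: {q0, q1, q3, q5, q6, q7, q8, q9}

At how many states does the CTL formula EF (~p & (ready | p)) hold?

4

Sat(~p) = {q2, q3, q4, q7, q9}
Sat(ready | p) = {q0, q1, q3, q5, q6, q7, q8, q9}
Sat(~p & (ready | p)) = {q3, q7, q9}
EF (~p & (ready | p)): least fixpoint, start Z0 = {q3, q7, q9}, add states with some successor in Z. Z1 = {q1, q3, q7, q9}; fixed.
Sat(EF (~p & (ready | p))) = {q1, q3, q7, q9}
|Sat(EF (~p & (ready | p)))| = |{q1, q3, q7, q9}| = 4.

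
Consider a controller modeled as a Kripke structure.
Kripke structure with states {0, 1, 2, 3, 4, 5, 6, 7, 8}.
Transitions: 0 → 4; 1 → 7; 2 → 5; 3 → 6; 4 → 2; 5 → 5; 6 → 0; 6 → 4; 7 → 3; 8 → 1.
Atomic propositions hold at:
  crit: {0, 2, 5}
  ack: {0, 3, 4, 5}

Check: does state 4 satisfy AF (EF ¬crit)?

Sat(¬crit) = {1, 3, 4, 6, 7, 8}
EF ¬crit: least fixpoint, start Z0 = {1, 3, 4, 6, 7, 8}, add states with some successor in Z. Z1 = {0, 1, 3, 4, 6, 7, 8}; fixed.
Sat(EF ¬crit) = {0, 1, 3, 4, 6, 7, 8}
AF (EF ¬crit): least fixpoint, start Z0 = {0, 1, 3, 4, 6, 7, 8}, add states with every successor in Z. Already a fixed point.
Sat(AF (EF ¬crit)) = {0, 1, 3, 4, 6, 7, 8}
4 ∈ Sat(AF (EF ¬crit)) = {0, 1, 3, 4, 6, 7, 8}, so the formula holds at 4.

Yes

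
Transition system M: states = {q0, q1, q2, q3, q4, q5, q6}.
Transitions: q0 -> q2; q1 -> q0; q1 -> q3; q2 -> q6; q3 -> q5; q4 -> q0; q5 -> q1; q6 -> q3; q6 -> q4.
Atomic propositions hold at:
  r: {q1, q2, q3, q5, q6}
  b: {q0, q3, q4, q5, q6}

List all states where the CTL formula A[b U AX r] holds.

Sat(AX r) = {s : every successor in {q1, q2, q3, q5, q6}} = {q0, q2, q3, q5}
A[b U AX r]: least fixpoint, start Z0 = Sat(AX r) = {q0, q2, q3, q5}, add states in Sat(b) with every successor in Z. Z1 = {q0, q2, q3, q4, q5}; Z2 = {q0, q2, q3, q4, q5, q6}; fixed.
Sat(A[b U AX r]) = {q0, q2, q3, q4, q5, q6}

{q0, q2, q3, q4, q5, q6}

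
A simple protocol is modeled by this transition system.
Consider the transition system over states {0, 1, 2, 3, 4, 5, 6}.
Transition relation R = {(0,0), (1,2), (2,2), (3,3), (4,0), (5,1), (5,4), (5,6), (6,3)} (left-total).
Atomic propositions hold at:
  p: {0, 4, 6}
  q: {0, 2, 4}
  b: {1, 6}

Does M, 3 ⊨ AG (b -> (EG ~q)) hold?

Yes

Sat(~q) = {1, 3, 5, 6}
EG ~q: greatest fixpoint, start Z0 = {1, 3, 5, 6}, keep only states in Sat with some successor in Z. Z1 = {3, 5, 6}; fixed.
Sat(EG ~q) = {3, 5, 6}
Sat(b -> (EG ~q)) = {0, 2, 3, 4, 5, 6}
AG (b -> (EG ~q)): greatest fixpoint, start Z0 = {0, 2, 3, 4, 5, 6}, keep only states in Sat with every successor in Z. Z1 = {0, 2, 3, 4, 6}; fixed.
Sat(AG (b -> (EG ~q))) = {0, 2, 3, 4, 6}
3 ∈ Sat(AG (b -> (EG ~q))) = {0, 2, 3, 4, 6}, so the formula holds at 3.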